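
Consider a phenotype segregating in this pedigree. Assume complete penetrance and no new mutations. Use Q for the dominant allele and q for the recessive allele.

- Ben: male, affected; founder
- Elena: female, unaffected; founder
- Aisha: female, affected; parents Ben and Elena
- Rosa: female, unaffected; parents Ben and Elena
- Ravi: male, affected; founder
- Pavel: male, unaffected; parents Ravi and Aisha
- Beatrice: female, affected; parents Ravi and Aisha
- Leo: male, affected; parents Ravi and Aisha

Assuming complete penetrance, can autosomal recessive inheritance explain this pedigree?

No

Under autosomal recessive, Pavel (unaffected, male) cannot arise from Ravi (affected) × Aisha (affected).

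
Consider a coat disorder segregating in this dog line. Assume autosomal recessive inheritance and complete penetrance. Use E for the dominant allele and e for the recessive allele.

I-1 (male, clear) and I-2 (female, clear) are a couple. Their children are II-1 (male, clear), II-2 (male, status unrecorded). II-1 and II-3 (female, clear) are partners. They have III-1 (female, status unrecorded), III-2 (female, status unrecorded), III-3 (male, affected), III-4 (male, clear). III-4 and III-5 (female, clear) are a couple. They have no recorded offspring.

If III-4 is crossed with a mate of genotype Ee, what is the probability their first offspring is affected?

1/6

II-1 is clear so carries E and passed e to III-3 (ee), so II-1 is Ee.
II-3 is clear so carries E and passed e to III-3 (ee), so II-3 is Ee.
III-4 is a clear offspring of II-1 (Ee) × II-3 (Ee), whose cross gives 1/4 EE : 1/2 Ee : 1/4 ee; conditioning on being clear, III-4 is EE with probability 1/3, Ee with probability 2/3.
Summing over parental genotype combinations, P(offspring is affected) = 2/3·1/4 = 1/6.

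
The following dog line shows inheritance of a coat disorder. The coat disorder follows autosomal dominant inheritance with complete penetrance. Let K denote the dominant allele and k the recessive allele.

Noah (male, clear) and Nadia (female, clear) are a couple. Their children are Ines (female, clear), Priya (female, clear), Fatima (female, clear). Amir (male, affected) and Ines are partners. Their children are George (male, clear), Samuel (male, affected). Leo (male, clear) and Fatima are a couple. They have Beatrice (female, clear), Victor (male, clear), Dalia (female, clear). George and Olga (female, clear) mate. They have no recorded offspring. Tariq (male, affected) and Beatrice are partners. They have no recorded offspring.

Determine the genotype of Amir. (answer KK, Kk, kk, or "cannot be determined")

Kk

From phenotype alone, Amir is KK or Kk.
Amir is affected so carries K and passed k to George (kk), so Amir is Kk.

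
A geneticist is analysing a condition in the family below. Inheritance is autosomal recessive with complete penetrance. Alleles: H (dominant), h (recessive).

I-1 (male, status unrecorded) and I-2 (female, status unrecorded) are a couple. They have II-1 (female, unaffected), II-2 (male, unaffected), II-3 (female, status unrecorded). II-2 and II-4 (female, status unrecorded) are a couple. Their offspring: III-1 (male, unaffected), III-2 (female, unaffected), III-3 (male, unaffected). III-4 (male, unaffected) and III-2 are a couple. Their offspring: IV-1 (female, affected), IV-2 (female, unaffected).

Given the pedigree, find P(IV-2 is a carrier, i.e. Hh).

III-4 is unaffected so carries H and passed h to IV-1 (hh), so III-4 is Hh.
III-2 is unaffected so carries H and passed h to IV-1 (hh), so III-2 is Hh.
Their cross gives offspring ratios 1/4 HH : 1/2 Hh : 1/4 hh. Conditioning on IV-2 being unaffected, P(Hh) = 1/2 / 3/4 = 2/3.

2/3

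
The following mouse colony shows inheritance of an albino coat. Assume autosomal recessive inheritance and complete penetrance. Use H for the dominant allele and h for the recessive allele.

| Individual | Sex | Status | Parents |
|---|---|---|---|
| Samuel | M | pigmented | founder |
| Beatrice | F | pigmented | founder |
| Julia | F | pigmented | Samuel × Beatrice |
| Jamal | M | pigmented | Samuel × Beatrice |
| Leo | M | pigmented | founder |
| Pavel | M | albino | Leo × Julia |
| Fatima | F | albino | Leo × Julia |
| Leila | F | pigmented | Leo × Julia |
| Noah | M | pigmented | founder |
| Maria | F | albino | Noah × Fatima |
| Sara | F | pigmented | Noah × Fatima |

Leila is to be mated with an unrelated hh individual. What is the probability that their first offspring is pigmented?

2/3

Leo is pigmented so carries H and passed h to Pavel (hh), so Leo is Hh.
Julia is pigmented so carries H and passed h to Pavel (hh), so Julia is Hh.
Leila is a pigmented offspring of Leo (Hh) × Julia (Hh), whose cross gives 1/4 HH : 1/2 Hh : 1/4 hh; conditioning on being pigmented, Leila is HH with probability 1/3, Hh with probability 2/3.
Summing over parental genotype combinations, P(offspring is pigmented) = 1/3·1 + 2/3·1/2 = 2/3.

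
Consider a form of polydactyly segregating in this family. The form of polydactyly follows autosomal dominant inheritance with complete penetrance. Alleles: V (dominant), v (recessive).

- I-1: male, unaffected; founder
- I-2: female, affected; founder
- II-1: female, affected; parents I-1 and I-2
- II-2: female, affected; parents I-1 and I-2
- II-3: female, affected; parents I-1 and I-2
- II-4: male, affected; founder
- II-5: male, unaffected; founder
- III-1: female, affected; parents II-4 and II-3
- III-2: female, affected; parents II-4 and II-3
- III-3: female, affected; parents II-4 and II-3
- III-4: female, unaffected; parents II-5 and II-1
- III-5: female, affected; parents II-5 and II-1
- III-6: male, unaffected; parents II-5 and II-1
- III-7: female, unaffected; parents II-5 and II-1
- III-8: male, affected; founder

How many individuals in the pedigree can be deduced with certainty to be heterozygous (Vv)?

4

Obligate heterozygotes: II-1 is affected so carries V and received v from I-1 (vv), so II-1 is Vv; II-2 is affected so carries V and received v from I-1 (vv), so II-2 is Vv; II-3 is affected so carries V and received v from I-1 (vv), so II-3 is Vv; III-5 is affected so carries V and received v from II-5 (vv), so III-5 is Vv.
Every other individual is either homozygous by phenotype or has at least one consistent homozygous assignment, so the count is 4.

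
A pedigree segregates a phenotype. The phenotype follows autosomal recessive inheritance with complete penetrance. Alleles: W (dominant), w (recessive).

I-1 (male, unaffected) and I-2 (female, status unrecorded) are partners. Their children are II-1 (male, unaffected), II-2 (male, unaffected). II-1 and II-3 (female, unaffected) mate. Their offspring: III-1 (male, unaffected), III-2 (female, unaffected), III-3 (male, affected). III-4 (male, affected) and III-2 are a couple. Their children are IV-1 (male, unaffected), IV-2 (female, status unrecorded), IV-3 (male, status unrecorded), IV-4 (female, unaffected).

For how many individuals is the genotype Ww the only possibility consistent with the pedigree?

4

Obligate heterozygotes: II-1 is unaffected so carries W and passed w to III-3 (ww), so II-1 is Ww; II-3 is unaffected so carries W and passed w to III-3 (ww), so II-3 is Ww; IV-1 is unaffected so carries W and received w from III-4 (ww), so IV-1 is Ww; IV-4 is unaffected so carries W and received w from III-4 (ww), so IV-4 is Ww.
Every other individual is either homozygous by phenotype or has at least one consistent homozygous assignment, so the count is 4.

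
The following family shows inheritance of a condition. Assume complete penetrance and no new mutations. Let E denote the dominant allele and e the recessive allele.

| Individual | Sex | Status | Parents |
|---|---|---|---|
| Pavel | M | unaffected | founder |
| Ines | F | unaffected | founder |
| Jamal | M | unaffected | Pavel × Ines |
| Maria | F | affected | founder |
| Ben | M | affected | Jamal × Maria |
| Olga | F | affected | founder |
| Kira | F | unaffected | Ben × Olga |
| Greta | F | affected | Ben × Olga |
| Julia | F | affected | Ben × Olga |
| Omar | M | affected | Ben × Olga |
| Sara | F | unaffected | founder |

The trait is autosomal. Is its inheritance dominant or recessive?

Ben and Olga are both affected yet have an unaffected child Kira. Under a recessive model two affected parents are homozygous and every child would be affected, so the trait cannot be recessive.

dominant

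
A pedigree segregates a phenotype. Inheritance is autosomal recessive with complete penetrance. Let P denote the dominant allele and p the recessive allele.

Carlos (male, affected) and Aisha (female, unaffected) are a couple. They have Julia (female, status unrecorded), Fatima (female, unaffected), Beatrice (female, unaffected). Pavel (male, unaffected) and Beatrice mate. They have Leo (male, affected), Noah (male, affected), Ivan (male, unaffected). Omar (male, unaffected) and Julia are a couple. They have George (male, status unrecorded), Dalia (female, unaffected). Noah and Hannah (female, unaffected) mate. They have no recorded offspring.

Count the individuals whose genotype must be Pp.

Obligate heterozygotes: Fatima is unaffected so carries P and received p from Carlos (pp), so Fatima is Pp; Beatrice is unaffected so carries P and received p from Carlos (pp), so Beatrice is Pp; Pavel is unaffected so carries P and passed p to Leo (pp), so Pavel is Pp.
Every other individual is either homozygous by phenotype or has at least one consistent homozygous assignment, so the count is 3.

3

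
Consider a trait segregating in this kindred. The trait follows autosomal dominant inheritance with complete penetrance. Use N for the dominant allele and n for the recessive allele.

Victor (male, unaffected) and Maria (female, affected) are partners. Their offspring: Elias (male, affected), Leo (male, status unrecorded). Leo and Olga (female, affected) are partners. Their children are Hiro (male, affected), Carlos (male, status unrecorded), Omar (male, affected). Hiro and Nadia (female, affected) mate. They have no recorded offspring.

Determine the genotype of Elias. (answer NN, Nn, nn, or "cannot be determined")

Nn

From phenotype alone, Elias is NN or Nn.
Elias is affected so carries N and received n from Victor (nn), so Elias is Nn.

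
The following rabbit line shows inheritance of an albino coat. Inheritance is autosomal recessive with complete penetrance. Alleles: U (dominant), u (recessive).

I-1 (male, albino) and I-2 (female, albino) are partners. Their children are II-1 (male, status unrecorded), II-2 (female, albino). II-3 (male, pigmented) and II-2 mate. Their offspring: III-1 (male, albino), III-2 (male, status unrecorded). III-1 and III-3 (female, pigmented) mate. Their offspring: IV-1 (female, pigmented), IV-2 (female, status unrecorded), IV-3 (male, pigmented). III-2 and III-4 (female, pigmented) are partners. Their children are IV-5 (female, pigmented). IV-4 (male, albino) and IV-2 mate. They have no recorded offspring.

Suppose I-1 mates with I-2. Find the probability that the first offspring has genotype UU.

I-1 is albino, so I-1 is uu.
I-2 is albino, so I-2 is uu.
The cross gives 1 uu, so P(offspring has genotype UU) = 0.

0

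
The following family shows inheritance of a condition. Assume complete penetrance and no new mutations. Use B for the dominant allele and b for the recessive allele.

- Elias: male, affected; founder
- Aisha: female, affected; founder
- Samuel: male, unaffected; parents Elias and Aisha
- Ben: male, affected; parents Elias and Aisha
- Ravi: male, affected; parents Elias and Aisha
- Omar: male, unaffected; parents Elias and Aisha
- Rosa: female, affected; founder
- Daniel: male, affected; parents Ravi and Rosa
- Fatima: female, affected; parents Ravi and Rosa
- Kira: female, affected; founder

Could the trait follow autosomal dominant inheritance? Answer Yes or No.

A consistent assignment under autosomal dominant exists: Elias Bb, Aisha Bb, Samuel bb, Ben BB, Ravi BB, Omar bb, Rosa BB, Daniel BB, Fatima BB, Kira BB.
In this assignment every recorded phenotype matches its genotype and every non-founder's genotype is obtainable from its parents' genotypes, so the pedigree is consistent.

Yes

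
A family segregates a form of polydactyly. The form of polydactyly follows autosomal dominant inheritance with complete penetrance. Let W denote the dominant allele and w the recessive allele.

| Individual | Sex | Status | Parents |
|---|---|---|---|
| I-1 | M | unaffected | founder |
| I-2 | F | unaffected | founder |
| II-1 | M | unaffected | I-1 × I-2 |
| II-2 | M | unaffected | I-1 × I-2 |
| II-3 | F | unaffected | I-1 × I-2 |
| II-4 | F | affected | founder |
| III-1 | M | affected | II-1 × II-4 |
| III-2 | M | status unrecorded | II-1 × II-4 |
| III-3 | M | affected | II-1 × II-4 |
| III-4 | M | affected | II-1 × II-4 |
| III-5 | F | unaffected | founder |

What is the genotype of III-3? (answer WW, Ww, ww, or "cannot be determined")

From phenotype alone, III-3 is WW or Ww.
III-3 is affected so carries W and received w from II-1 (ww), so III-3 is Ww.

Ww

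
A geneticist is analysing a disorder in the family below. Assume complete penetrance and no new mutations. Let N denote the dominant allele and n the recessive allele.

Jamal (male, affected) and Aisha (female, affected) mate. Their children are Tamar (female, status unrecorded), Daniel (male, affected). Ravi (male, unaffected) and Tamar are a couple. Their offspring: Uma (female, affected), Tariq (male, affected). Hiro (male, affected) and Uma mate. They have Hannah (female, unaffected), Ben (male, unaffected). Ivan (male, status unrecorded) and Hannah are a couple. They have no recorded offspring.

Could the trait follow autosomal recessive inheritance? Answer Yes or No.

No

Under autosomal recessive, Hannah (unaffected, female) cannot arise from Hiro (affected) × Uma (affected).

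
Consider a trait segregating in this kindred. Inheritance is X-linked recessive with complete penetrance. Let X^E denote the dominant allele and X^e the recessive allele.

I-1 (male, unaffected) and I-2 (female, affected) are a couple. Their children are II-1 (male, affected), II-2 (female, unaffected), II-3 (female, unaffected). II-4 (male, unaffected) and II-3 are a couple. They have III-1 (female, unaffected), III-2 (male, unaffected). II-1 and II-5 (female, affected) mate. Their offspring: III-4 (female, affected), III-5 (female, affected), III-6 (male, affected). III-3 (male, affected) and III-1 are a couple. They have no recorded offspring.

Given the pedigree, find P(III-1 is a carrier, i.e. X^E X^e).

1/2

II-4 is unaffected, so II-4 is X^E Y.
II-3 is unaffected so carries E and received e from I-2 (X^e X^e), so II-3 is X^E X^e.
Their cross gives offspring ratios 1/2 X^E X^E : 1/2 X^E X^e. Conditioning on III-1 being unaffected, P(X^E X^e) = 1/2 / 1 = 1/2.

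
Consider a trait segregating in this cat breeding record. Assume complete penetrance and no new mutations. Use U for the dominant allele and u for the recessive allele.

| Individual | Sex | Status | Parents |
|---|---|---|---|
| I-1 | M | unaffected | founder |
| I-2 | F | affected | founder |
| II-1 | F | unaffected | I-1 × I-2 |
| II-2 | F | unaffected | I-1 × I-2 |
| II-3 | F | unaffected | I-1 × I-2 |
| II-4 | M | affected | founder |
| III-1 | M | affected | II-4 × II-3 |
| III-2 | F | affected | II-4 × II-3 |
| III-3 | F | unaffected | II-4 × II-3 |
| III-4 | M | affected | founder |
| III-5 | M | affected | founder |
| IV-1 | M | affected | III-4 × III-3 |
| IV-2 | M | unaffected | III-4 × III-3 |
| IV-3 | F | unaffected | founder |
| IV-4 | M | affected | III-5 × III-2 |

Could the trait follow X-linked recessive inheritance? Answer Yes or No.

A consistent assignment under X-linked recessive exists: I-1 X^U Y, I-2 X^u X^u, II-1 X^U X^u, II-2 X^U X^u, II-3 X^U X^u, II-4 X^u Y, III-1 X^u Y, III-2 X^u X^u, III-3 X^U X^u, III-4 X^u Y, III-5 X^u Y, IV-1 X^u Y, IV-2 X^U Y, IV-3 X^U X^U, IV-4 X^u Y.
In this assignment every recorded phenotype matches its genotype and every non-founder's genotype is obtainable from its parents' genotypes, so the pedigree is consistent.

Yes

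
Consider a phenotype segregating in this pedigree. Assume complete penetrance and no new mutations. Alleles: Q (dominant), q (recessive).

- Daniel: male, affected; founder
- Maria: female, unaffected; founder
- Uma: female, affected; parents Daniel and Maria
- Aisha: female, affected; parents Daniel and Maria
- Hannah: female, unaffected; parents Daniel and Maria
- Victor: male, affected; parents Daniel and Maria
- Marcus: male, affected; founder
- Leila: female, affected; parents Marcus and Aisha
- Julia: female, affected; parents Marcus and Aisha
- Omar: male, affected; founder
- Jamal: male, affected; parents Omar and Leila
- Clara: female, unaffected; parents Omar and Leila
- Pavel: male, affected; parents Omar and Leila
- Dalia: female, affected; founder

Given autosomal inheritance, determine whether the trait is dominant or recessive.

dominant

Omar and Leila are both affected yet have an unaffected child Clara. Under a recessive model two affected parents are homozygous and every child would be affected, so the trait cannot be recessive.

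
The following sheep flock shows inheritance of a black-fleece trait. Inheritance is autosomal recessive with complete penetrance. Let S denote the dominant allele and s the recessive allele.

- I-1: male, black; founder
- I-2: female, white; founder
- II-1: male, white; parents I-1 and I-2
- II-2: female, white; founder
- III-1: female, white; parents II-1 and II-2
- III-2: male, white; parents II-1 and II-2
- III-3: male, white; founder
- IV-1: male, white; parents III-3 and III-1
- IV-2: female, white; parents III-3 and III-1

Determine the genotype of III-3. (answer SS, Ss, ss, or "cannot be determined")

III-3's phenotype allows SS or Ss, and no parent or child forces a single allele at both positions; consistent genotype assignments exist with III-3 as SS or Ss.

cannot be determined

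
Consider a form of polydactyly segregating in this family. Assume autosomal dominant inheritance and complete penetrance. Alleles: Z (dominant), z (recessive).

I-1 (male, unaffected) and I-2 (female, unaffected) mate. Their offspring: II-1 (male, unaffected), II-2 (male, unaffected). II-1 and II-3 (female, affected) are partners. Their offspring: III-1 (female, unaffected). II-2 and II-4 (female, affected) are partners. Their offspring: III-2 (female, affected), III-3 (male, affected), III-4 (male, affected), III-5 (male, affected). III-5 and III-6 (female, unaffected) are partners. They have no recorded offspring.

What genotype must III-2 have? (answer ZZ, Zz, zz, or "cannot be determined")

Zz

From phenotype alone, III-2 is ZZ or Zz.
III-2 is affected so carries Z and received z from II-2 (zz), so III-2 is Zz.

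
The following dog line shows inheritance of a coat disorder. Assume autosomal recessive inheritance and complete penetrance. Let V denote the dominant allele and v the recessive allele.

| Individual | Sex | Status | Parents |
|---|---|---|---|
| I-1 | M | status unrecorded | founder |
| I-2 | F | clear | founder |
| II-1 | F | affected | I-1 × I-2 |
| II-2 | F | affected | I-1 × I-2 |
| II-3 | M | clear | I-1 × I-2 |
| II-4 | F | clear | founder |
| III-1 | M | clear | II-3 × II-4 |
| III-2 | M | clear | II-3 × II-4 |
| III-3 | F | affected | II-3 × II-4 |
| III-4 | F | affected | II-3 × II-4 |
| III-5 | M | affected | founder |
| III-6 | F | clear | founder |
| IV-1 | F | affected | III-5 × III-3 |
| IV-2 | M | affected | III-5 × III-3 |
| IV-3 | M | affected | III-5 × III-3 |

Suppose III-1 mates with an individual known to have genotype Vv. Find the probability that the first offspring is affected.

1/6

II-3 is clear so carries V and passed v to III-3 (vv), so II-3 is Vv.
II-4 is clear so carries V and passed v to III-3 (vv), so II-4 is Vv.
III-1 is a clear offspring of II-3 (Vv) × II-4 (Vv), whose cross gives 1/4 VV : 1/2 Vv : 1/4 vv; conditioning on being clear, III-1 is VV with probability 1/3, Vv with probability 2/3.
Summing over parental genotype combinations, P(offspring is affected) = 2/3·1/4 = 1/6.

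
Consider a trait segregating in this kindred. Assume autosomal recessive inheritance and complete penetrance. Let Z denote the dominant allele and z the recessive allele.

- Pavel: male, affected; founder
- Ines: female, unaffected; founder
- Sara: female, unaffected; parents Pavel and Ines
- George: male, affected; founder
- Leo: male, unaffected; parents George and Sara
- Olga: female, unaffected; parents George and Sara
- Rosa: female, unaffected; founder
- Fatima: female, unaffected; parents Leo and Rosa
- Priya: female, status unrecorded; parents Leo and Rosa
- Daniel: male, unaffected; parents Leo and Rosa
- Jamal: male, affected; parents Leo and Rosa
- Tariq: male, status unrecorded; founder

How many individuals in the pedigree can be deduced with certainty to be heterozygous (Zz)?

Obligate heterozygotes: Sara is unaffected so carries Z and received z from Pavel (zz), so Sara is Zz; Leo is unaffected so carries Z and received z from George (zz), so Leo is Zz; Olga is unaffected so carries Z and received z from George (zz), so Olga is Zz; Rosa is unaffected so carries Z and passed z to Jamal (zz), so Rosa is Zz.
Every other individual is either homozygous by phenotype or has at least one consistent homozygous assignment, so the count is 4.

4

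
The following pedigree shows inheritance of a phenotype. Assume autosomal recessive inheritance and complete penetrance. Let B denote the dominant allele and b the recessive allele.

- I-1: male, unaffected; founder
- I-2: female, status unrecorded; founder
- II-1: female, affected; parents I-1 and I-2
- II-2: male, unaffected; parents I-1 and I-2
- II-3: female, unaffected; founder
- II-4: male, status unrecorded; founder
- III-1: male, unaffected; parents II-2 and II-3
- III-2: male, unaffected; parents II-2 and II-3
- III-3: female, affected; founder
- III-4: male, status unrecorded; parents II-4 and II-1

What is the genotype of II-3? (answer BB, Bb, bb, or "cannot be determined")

cannot be determined

II-3's phenotype allows BB or Bb, and no parent or child forces a single allele at both positions; consistent genotype assignments exist with II-3 as BB or Bb.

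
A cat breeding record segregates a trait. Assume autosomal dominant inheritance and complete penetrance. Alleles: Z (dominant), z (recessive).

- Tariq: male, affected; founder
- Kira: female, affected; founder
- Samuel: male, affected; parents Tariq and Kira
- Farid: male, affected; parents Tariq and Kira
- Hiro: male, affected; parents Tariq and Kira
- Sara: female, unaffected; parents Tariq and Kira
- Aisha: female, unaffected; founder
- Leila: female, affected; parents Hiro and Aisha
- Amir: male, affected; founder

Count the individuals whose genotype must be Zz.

3

Obligate heterozygotes: Tariq is affected so carries Z and passed z to Sara (zz), so Tariq is Zz; Kira is affected so carries Z and passed z to Sara (zz), so Kira is Zz; Leila is affected so carries Z and received z from Aisha (zz), so Leila is Zz.
Every other individual is either homozygous by phenotype or has at least one consistent homozygous assignment, so the count is 3.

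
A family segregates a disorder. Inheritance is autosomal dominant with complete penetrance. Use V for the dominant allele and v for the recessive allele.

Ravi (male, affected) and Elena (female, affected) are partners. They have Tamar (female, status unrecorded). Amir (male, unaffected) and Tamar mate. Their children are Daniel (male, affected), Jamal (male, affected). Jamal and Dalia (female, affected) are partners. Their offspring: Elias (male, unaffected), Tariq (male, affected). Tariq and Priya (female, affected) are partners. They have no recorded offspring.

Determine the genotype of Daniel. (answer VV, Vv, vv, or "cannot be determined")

From phenotype alone, Daniel is VV or Vv.
Daniel is affected so carries V and received v from Amir (vv), so Daniel is Vv.

Vv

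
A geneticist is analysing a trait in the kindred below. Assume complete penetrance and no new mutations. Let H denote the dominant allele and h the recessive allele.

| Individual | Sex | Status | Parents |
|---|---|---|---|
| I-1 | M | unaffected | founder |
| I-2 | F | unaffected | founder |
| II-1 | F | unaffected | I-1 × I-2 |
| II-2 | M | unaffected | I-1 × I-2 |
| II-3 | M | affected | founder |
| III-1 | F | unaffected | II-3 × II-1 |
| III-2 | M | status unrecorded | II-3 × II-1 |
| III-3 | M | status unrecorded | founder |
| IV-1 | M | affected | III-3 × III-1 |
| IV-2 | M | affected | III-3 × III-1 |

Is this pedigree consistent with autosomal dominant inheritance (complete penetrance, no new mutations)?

A consistent assignment under autosomal dominant exists: I-1 hh, I-2 hh, II-1 hh, II-2 hh, II-3 Hh, III-1 hh, III-2 Hh, III-3 HH, IV-1 Hh, IV-2 Hh.
In this assignment every recorded phenotype matches its genotype and every non-founder's genotype is obtainable from its parents' genotypes, so the pedigree is consistent.

Yes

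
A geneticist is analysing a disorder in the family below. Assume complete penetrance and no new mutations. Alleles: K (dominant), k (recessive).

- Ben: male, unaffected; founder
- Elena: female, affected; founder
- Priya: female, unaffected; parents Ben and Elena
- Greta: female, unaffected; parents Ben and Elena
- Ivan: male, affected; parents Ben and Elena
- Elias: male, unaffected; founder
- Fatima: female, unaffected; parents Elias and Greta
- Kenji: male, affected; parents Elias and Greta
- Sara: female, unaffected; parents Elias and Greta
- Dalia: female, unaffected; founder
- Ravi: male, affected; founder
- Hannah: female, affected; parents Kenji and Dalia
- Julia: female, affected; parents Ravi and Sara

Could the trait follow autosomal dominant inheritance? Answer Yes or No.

No

Under autosomal dominant, Kenji (affected, male) cannot arise from Elias (unaffected) × Greta (unaffected).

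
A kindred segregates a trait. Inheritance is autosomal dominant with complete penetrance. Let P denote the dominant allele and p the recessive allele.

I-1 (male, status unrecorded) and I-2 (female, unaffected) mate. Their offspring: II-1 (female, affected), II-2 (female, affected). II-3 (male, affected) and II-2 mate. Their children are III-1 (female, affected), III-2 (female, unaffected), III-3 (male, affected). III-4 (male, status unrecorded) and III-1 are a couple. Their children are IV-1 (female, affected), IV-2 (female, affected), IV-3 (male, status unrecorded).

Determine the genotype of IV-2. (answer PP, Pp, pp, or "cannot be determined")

IV-2's phenotype allows PP or Pp, and no parent or child forces a single allele at both positions; consistent genotype assignments exist with IV-2 as PP or Pp.

cannot be determined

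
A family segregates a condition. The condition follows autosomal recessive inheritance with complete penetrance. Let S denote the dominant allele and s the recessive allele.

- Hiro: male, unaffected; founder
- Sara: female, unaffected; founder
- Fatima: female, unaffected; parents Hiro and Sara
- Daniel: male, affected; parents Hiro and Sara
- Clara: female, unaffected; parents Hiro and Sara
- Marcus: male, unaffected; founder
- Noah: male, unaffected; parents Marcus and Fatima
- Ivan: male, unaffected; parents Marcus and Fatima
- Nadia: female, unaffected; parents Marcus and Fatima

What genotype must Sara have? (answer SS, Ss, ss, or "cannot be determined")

Ss

From phenotype alone, Sara is SS or Ss.
Sara is unaffected so carries S and passed s to Daniel (ss), so Sara is Ss.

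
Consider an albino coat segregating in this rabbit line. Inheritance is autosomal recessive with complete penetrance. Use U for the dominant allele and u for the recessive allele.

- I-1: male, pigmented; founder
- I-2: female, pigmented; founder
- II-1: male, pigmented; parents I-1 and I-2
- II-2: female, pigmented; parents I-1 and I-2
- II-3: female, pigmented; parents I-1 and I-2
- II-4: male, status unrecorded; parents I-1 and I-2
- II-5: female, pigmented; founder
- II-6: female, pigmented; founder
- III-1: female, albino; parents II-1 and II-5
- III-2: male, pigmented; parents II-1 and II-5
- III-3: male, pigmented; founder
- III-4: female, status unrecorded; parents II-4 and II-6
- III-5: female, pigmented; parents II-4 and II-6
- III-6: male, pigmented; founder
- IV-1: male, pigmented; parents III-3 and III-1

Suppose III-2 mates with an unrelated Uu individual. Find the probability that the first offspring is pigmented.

II-1 is pigmented so carries U and passed u to III-1 (uu), so II-1 is Uu.
II-5 is pigmented so carries U and passed u to III-1 (uu), so II-5 is Uu.
III-2 is a pigmented offspring of II-1 (Uu) × II-5 (Uu), whose cross gives 1/4 UU : 1/2 Uu : 1/4 uu; conditioning on being pigmented, III-2 is UU with probability 1/3, Uu with probability 2/3.
Summing over parental genotype combinations, P(offspring is pigmented) = 1/3·1 + 2/3·3/4 = 5/6.

5/6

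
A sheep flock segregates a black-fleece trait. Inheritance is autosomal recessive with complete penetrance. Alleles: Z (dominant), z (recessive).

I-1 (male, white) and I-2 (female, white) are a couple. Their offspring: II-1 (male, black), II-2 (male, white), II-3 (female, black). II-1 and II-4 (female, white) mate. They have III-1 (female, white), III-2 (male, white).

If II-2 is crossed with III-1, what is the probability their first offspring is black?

1/6

I-1 is white so carries Z and passed z to II-1 (zz), so I-1 is Zz.
I-2 is white so carries Z and passed z to II-1 (zz), so I-2 is Zz.
II-2 is a white offspring of I-1 (Zz) × I-2 (Zz), whose cross gives 1/4 ZZ : 1/2 Zz : 1/4 zz; conditioning on being white, II-2 is ZZ with probability 1/3, Zz with probability 2/3.
III-1 is white so carries Z and received z from II-1 (zz), so III-1 is Zz.
Summing over parental genotype combinations, P(offspring is black) = 2/3·1/4 = 1/6.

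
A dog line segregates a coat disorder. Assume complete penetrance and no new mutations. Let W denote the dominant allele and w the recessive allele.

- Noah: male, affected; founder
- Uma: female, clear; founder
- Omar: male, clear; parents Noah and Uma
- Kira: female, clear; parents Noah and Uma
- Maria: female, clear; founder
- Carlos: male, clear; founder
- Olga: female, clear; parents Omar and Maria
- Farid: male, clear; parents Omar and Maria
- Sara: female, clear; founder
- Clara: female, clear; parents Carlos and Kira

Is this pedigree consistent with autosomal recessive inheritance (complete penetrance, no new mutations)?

Yes

A consistent assignment under autosomal recessive exists: Noah ww, Uma WW, Omar Ww, Kira Ww, Maria WW, Carlos WW, Olga WW, Farid WW, Sara WW, Clara WW.
In this assignment every recorded phenotype matches its genotype and every non-founder's genotype is obtainable from its parents' genotypes, so the pedigree is consistent.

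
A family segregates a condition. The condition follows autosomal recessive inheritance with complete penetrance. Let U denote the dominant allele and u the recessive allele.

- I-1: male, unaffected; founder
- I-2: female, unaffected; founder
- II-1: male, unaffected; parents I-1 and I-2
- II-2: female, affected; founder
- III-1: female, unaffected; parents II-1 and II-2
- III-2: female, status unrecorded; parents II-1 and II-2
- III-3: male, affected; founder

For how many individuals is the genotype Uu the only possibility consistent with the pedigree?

1

Obligate heterozygotes: III-1 is unaffected so carries U and received u from II-2 (uu), so III-1 is Uu.
Every other individual is either homozygous by phenotype or has at least one consistent homozygous assignment, so the count is 1.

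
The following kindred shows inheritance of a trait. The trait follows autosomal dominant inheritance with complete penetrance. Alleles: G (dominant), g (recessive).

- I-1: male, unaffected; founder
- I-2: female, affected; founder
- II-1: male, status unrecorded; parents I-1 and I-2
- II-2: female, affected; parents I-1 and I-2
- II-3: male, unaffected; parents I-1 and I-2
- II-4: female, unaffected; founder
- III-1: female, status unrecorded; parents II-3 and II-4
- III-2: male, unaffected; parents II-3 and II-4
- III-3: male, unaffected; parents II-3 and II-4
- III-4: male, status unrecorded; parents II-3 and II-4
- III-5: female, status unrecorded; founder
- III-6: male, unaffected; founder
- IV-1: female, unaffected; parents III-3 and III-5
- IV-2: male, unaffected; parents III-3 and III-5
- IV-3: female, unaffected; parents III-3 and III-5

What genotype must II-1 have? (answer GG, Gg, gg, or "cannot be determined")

cannot be determined

II-1's phenotype is unrecorded, and no parent or child forces a single allele at both positions; consistent genotype assignments exist with II-1 as Gg or gg.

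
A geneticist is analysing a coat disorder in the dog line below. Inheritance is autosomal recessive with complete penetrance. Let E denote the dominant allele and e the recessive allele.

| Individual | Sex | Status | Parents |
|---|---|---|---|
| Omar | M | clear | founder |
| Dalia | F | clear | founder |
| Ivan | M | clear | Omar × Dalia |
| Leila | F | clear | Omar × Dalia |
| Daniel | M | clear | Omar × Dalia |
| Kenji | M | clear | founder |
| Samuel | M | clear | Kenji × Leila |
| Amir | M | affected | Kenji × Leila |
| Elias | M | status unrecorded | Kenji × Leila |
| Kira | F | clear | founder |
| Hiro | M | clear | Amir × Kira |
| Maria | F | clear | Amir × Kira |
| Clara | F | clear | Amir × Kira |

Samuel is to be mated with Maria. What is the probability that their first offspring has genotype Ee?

Kenji is clear so carries E and passed e to Amir (ee), so Kenji is Ee.
Leila is clear so carries E and passed e to Amir (ee), so Leila is Ee.
Samuel is a clear offspring of Kenji (Ee) × Leila (Ee), whose cross gives 1/4 EE : 1/2 Ee : 1/4 ee; conditioning on being clear, Samuel is EE with probability 1/3, Ee with probability 2/3.
Maria is clear so carries E and received e from Amir (ee), so Maria is Ee.
Summing over parental genotype combinations, P(offspring has genotype Ee) = 1/3·1/2 + 2/3·1/2 = 1/2.

1/2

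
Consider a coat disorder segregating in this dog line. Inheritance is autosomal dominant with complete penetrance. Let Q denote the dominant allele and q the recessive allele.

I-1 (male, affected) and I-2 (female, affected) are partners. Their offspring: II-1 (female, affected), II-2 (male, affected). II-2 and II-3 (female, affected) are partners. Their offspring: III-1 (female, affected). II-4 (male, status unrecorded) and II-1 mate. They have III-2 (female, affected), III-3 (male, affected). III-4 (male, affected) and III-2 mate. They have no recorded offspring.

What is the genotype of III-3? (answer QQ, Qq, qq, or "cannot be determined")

III-3's phenotype allows QQ or Qq, and no parent or child forces a single allele at both positions; consistent genotype assignments exist with III-3 as QQ or Qq.

cannot be determined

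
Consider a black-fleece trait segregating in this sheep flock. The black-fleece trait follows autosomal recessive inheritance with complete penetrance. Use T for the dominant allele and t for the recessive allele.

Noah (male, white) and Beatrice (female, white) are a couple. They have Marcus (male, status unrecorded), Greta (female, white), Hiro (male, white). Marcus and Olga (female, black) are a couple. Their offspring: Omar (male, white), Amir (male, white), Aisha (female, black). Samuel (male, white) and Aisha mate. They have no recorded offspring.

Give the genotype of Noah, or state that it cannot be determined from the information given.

Noah's phenotype allows TT or Tt, and no parent or child forces a single allele at both positions; consistent genotype assignments exist with Noah as TT or Tt.

cannot be determined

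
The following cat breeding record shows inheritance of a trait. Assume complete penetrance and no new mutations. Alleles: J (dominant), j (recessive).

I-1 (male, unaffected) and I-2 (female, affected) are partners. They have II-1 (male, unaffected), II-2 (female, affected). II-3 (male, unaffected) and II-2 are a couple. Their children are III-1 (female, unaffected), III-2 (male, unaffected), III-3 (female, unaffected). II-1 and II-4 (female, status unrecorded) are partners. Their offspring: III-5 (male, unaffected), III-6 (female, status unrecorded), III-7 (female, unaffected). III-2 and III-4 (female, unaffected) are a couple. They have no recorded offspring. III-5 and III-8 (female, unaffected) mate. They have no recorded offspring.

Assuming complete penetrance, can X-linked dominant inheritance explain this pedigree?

Yes

A consistent assignment under X-linked dominant exists: I-1 X^j Y, I-2 X^J X^j, II-1 X^j Y, II-2 X^J X^j, II-3 X^j Y, II-4 X^J X^j, III-1 X^j X^j, III-2 X^j Y, III-3 X^j X^j, III-4 X^j X^j, III-5 X^j Y, III-6 X^J X^j, III-7 X^j X^j, III-8 X^j X^j.
In this assignment every recorded phenotype matches its genotype and every non-founder's genotype is obtainable from its parents' genotypes, so the pedigree is consistent.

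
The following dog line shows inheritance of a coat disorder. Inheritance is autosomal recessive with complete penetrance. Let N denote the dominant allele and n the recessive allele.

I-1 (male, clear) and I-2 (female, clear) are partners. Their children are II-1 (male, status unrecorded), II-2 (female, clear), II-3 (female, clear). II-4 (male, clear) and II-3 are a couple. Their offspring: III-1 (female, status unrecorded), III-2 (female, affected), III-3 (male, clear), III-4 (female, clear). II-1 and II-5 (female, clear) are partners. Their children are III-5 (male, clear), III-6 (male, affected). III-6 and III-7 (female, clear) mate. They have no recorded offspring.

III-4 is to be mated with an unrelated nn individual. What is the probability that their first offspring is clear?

II-4 is clear so carries N and passed n to III-2 (nn), so II-4 is Nn.
II-3 is clear so carries N and passed n to III-2 (nn), so II-3 is Nn.
III-4 is a clear offspring of II-4 (Nn) × II-3 (Nn), whose cross gives 1/4 NN : 1/2 Nn : 1/4 nn; conditioning on being clear, III-4 is NN with probability 1/3, Nn with probability 2/3.
Summing over parental genotype combinations, P(offspring is clear) = 1/3·1 + 2/3·1/2 = 2/3.

2/3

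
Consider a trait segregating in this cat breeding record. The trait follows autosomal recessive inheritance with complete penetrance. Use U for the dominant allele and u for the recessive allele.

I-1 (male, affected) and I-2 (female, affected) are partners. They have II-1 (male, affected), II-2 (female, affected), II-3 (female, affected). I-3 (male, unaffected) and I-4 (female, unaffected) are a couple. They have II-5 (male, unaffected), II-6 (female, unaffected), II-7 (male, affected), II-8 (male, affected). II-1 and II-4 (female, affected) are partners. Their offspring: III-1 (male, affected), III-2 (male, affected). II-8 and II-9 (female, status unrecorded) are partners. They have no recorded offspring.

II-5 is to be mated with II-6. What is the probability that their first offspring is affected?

I-3 is unaffected so carries U and passed u to II-7 (uu), so I-3 is Uu.
I-4 is unaffected so carries U and passed u to II-7 (uu), so I-4 is Uu.
II-5 is an unaffected offspring of I-3 (Uu) × I-4 (Uu), whose cross gives 1/4 UU : 1/2 Uu : 1/4 uu; conditioning on being unaffected, II-5 is UU with probability 1/3, Uu with probability 2/3.
II-6 is an unaffected offspring of I-3 (Uu) × I-4 (Uu), whose cross gives 1/4 UU : 1/2 Uu : 1/4 uu; conditioning on being unaffected, II-6 is UU with probability 1/3, Uu with probability 2/3.
Summing over parental genotype combinations, P(offspring is affected) = 4/9·1/4 = 1/9.

1/9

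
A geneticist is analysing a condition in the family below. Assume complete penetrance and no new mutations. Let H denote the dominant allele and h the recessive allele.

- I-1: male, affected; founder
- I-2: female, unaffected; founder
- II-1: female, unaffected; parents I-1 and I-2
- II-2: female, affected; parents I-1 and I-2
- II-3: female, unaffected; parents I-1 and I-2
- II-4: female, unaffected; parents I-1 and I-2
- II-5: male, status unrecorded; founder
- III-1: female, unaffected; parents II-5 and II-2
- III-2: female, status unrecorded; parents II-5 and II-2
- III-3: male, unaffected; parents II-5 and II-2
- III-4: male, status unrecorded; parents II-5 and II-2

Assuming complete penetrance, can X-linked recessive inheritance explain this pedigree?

Under X-linked recessive, III-3 (unaffected, male) cannot arise from II-5 (unrecorded) × II-2 (affected).

No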